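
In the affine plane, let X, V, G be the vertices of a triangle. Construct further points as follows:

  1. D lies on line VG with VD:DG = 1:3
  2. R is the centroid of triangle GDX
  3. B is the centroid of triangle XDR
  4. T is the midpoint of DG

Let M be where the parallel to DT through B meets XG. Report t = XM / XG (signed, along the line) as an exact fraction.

t = 5/9

Assign X = (0, 0), V = (1, 0), G = (0, 1) — the answer is frame-independent, so this choice is without loss of generality.
1. D lies on line VG with VD:DG = 1:3 ⇒ D = (3/4, 1/4)
2. R is the centroid of triangle GDX ⇒ R = (1/4, 5/12)
3. B is the centroid of triangle XDR ⇒ B = (1/3, 2/9)
4. T is the midpoint of DG ⇒ T = (3/8, 5/8)
through B parallel to DT: direction (-3/8, 3/8); meets XG at M = (0, 5/9)
M = X + t·(G−X) with t = 5/9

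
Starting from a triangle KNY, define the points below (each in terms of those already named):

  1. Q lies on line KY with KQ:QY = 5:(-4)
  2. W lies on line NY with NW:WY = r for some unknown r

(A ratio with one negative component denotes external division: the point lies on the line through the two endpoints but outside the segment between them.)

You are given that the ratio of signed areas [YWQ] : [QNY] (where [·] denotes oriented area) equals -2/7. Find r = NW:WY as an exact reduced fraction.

Choose coordinates K = (0, 0), N = (1, 0), Y = (0, 1).
1. Q lies on line KY with KQ:QY = 5:(-4) ⇒ Q = (0, 5)
2. With NW:WY = r, write λ = r/(r+1) so W = N + λ·(Y−N); W is affine-linear in λ
Every point depending on W is an affine combination of W and λ-independent points, so each such coordinate is linear in λ; the λ² term in each signed area is a multiple of (Y−N)×(Y−N) = 0, so 2·[YWQ] and 2·[QNY] are each linear in λ. Evaluating at λ=0 and λ=1:
  2·[YWQ] = -4·λ + 4,   2·[QNY] = -4
So [YWQ]:[QNY] = (-4·λ + 4) / (-4). Setting this equal to -2/7:
  -4·λ + 4 = -2/7·(-4)  ⇒  λ = 5/7
Then r = λ/(1−λ) = (5/7)/(2/7) = 5/2. Check: with r = 5/2, W = (2/7, 5/7) and [YWQ]:[QNY] = -2/7 as required.

r = 5/2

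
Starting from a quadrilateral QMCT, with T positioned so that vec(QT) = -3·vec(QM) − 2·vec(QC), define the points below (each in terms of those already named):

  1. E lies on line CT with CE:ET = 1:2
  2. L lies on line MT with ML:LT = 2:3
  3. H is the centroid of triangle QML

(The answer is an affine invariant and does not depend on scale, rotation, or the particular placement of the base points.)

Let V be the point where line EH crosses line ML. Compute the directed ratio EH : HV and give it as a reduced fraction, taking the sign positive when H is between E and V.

Choose coordinates Q = (0, 0), M = (1, 0), C = (0, 1), T = (-3, -2).
1. E lies on line CT with CE:ET = 1:2 ⇒ E = (-1, 0)
2. L lies on line MT with ML:LT = 2:3 ⇒ L = (-3/5, -4/5)
3. H is the centroid of triangle QML ⇒ H = (2/15, -4/15)
line EH meets ML at V = (9/25, -8/25)
H = E + t·(V−E) with t = 5/6, so EH:HV = 5/6:1/6

EH:HV = 5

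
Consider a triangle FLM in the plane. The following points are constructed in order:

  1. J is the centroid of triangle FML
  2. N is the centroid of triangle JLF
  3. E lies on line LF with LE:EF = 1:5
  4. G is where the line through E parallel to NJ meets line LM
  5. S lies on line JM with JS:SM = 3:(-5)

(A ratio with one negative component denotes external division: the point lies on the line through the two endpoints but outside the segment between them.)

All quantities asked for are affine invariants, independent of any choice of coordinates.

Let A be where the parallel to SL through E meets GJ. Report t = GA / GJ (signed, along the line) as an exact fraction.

t = -3/4

Assign F = (0, 0), L = (1, 0), M = (0, 1) — the answer is frame-independent, so this choice is without loss of generality.
1. J is the centroid of triangle FML ⇒ J = (1/3, 1/3)
2. N is the centroid of triangle JLF ⇒ N = (4/9, 1/9)
3. E lies on line LF with LE:EF = 1:5 ⇒ E = (5/6, 0)
4. G is where the line through E parallel to NJ meets line LM ⇒ G = (2/3, 1/3)
5. S lies on line JM with JS:SM = 3:(-5) ⇒ S = (5/6, -2/3)
through E parallel to SL: direction (1/6, 2/3); meets GJ at A = (11/12, 1/3)
A = G + t·(J−G) with t = -3/4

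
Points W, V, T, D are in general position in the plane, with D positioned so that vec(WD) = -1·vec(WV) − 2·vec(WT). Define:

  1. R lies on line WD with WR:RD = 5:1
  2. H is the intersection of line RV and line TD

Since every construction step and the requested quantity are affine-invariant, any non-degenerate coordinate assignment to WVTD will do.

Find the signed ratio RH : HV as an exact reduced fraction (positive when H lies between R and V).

RH:HV = -1/24

Assign W = (0, 0), V = (1, 0), T = (0, 1), D = (-1, -2) — the answer is frame-independent, so this choice is without loss of generality.
1. R lies on line WD with WR:RD = 5:1 ⇒ R = (-5/6, -5/3)
2. H is the intersection of line RV and line TD ⇒ H = (-21/23, -40/23)
H = R + t·(V−R) with t = -1/23, so RH:HV = t:(1−t) = -1/23:24/23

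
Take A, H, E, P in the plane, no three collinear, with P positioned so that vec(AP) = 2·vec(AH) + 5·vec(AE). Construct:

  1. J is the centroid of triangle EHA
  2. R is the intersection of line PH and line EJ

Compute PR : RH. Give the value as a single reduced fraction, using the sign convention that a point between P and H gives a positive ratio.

Work in coordinates with A = (0, 0), H = (1, 0), E = (0, 1), P = (2, 5).
1. J is the centroid of triangle EHA ⇒ J = (1/3, 1/3)
2. R is the intersection of line PH and line EJ ⇒ R = (6/7, -5/7)
R = P + t·(H−P) with t = 8/7, so PR:RH = t:(1−t) = 8/7:-1/7

PR:RH = -8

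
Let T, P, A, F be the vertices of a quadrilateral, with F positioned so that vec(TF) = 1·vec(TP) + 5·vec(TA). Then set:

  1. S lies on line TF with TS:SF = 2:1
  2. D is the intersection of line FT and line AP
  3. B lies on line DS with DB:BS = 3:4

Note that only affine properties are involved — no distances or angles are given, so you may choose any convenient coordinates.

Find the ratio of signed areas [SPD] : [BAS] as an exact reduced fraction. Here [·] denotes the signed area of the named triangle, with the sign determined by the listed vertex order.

Set T = (0, 0), P = (1, 0), A = (0, 1), F = (1, 5); any affine frame gives the same invariant.
1. S lies on line TF with TS:SF = 2:1 ⇒ S = (2/3, 10/3)
2. D is the intersection of line FT and line AP ⇒ D = (1/6, 5/6)
3. B lies on line DS with DB:BS = 3:4 ⇒ B = (8/21, 40/21)
2·[SPD] = -5/2, 2·[BAS] = -2/7
[SPD]:[BAS] = -5/2:-2/7 = 35/4

[SPD]:[BAS] = 35/4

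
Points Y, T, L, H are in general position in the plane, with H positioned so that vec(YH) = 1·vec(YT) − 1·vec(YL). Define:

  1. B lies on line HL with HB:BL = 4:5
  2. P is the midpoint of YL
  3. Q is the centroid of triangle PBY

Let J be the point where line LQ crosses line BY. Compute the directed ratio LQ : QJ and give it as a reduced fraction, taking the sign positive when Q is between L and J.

Set Y = (0, 0), T = (1, 0), L = (0, 1), H = (1, -1); any affine frame gives the same invariant.
1. B lies on line HL with HB:BL = 4:5 ⇒ B = (5/9, -1/9)
2. P is the midpoint of YL ⇒ P = (0, 1/2)
3. Q is the centroid of triangle PBY ⇒ Q = (5/27, 7/54)
line LQ meets BY at J = (2/9, -2/45)
Q = L + t·(J−L) with t = 5/6, so LQ:QJ = 5/6:1/6

LQ:QJ = 5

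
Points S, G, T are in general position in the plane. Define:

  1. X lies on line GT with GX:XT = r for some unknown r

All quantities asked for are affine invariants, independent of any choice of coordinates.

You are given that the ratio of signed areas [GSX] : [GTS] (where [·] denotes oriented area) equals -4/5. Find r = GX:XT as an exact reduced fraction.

Set S = (0, 0), G = (1, 0), T = (0, 1); any affine frame gives the same invariant.
1. With GX:XT = r, write λ = r/(r+1) so X = G + λ·(T−G); X is affine-linear in λ
Every point depending on X is an affine combination of X and λ-independent points, so each such coordinate is linear in λ; the λ² term in each signed area is a multiple of (T−G)×(T−G) = 0, so 2·[GSX] and 2·[GTS] are each linear in λ. Evaluating at λ=0 and λ=1:
  2·[GSX] = −λ,   2·[GTS] = 1
So [GSX]:[GTS] = (−λ) / (1). Setting this equal to -4/5:
  −λ = -4/5·(1)  ⇒  λ = 4/5
Then r = λ/(1−λ) = (4/5)/(1/5) = 4. Check: with r = 4, X = (1/5, 4/5) and [GSX]:[GTS] = -4/5 as required.

r = 4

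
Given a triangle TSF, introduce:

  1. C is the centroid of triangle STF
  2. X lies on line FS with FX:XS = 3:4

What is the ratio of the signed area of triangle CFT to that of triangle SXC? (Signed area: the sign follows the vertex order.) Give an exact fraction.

Set T = (0, 0), S = (1, 0), F = (0, 1); any affine frame gives the same invariant.
1. C is the centroid of triangle STF ⇒ C = (1/3, 1/3)
2. X lies on line FS with FX:XS = 3:4 ⇒ X = (3/7, 4/7)
2·[CFT] = 1/3, 2·[SXC] = 4/21
[CFT]:[SXC] = 1/3:4/21 = 7/4

[CFT]:[SXC] = 7/4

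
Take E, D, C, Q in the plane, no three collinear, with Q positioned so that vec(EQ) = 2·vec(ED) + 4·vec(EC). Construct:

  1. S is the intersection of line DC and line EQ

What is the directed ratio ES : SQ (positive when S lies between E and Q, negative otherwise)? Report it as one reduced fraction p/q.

ES:SQ = 1/5

Assign E = (0, 0), D = (1, 0), C = (0, 1), Q = (2, 4) — the answer is frame-independent, so this choice is without loss of generality.
1. S is the intersection of line DC and line EQ ⇒ S = (1/3, 2/3)
S = E + t·(Q−E) with t = 1/6, so ES:SQ = t:(1−t) = 1/6:5/6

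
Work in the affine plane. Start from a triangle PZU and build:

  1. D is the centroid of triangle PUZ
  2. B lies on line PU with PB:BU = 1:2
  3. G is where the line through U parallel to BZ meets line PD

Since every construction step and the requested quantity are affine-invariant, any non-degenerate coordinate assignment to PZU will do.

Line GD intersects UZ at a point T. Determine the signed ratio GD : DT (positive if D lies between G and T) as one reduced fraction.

GD:DT = -5/2

Work in coordinates with P = (0, 0), Z = (1, 0), U = (0, 1).
1. D is the centroid of triangle PUZ ⇒ D = (1/3, 1/3)
2. B lies on line PU with PB:BU = 1:2 ⇒ B = (0, 1/3)
3. G is where the line through U parallel to BZ meets line PD ⇒ G = (3/4, 3/4)
line GD meets UZ at T = (1/2, 1/2)
D = G + t·(T−G) with t = 5/3, so GD:DT = 5/3:-2/3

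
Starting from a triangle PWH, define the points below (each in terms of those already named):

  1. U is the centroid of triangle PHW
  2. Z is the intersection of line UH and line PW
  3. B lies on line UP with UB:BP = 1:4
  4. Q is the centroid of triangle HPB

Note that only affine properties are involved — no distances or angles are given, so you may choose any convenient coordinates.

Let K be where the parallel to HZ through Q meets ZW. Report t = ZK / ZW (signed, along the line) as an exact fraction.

Set P = (0, 0), W = (1, 0), H = (0, 1); any affine frame gives the same invariant.
1. U is the centroid of triangle PHW ⇒ U = (1/3, 1/3)
2. Z is the intersection of line UH and line PW ⇒ Z = (1/2, 0)
3. B lies on line UP with UB:BP = 1:4 ⇒ B = (4/15, 4/15)
4. Q is the centroid of triangle HPB ⇒ Q = (4/45, 19/45)
through Q parallel to HZ: direction (1/2, -1); meets ZW at K = (3/10, 0)
K = Z + t·(W−Z) with t = -2/5

t = -2/5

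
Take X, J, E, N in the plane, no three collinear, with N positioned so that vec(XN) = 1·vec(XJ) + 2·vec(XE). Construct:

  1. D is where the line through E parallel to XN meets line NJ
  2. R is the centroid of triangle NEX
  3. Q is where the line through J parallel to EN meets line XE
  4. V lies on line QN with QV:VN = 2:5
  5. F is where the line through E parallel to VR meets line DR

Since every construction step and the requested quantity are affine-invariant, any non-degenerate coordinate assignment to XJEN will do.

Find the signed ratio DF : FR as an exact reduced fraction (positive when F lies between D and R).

Choose coordinates X = (0, 0), J = (1, 0), E = (0, 1), N = (1, 2).
1. D is where the line through E parallel to XN meets line NJ ⇒ D = (1, 3)
2. R is the centroid of triangle NEX ⇒ R = (1/3, 1)
3. Q is where the line through J parallel to EN meets line XE ⇒ Q = (0, -1)
4. V lies on line QN with QV:VN = 2:5 ⇒ V = (2/7, -1/7)
5. F is where the line through E parallel to VR meets line DR ⇒ F = (-1/21, -1/7)
F = D + t·(R−D) with t = 11/7, so DF:FR = t:(1−t) = 11/7:-4/7

DF:FR = -11/4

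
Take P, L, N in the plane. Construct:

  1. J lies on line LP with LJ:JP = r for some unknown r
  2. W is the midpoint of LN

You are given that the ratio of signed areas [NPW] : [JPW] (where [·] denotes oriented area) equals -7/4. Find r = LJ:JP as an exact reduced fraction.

r = 3/4

Assign P = (0, 0), L = (1, 0), N = (0, 1) — the answer is frame-independent, so this choice is without loss of generality.
1. With LJ:JP = r, write λ = r/(r+1) so J = L + λ·(P−L); J is affine-linear in λ
2. W is the midpoint of LN ⇒ W = (1/2, 1/2)
Every point depending on J is an affine combination of J and λ-independent points, so each such coordinate is linear in λ; the λ² term in each signed area is a multiple of (P−L)×(P−L) = 0, so 2·[NPW] and 2·[JPW] are each linear in λ. Evaluating at λ=0 and λ=1:
  2·[NPW] = 1/2,   2·[JPW] = 1/2·λ − 1/2
So [NPW]:[JPW] = (1/2) / (1/2·λ − 1/2). Setting this equal to -7/4:
  1/2 = -7/4·(1/2·λ − 1/2)  ⇒  λ = 3/7
Then r = λ/(1−λ) = (3/7)/(4/7) = 3/4. Check: with r = 3/4, J = (4/7, 0) and [NPW]:[JPW] = -7/4 as required.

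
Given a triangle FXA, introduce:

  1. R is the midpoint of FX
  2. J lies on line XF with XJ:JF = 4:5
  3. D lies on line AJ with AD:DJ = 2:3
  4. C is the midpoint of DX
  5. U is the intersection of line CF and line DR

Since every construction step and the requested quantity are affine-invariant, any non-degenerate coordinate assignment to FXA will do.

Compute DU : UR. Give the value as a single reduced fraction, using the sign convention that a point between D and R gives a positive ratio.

DU:UR = 2

Work in coordinates with F = (0, 0), X = (1, 0), A = (0, 1).
1. R is the midpoint of FX ⇒ R = (1/2, 0)
2. J lies on line XF with XJ:JF = 4:5 ⇒ J = (5/9, 0)
3. D lies on line AJ with AD:DJ = 2:3 ⇒ D = (2/9, 3/5)
4. C is the midpoint of DX ⇒ C = (11/18, 3/10)
5. U is the intersection of line CF and line DR ⇒ U = (11/27, 1/5)
U = D + t·(R−D) with t = 2/3, so DU:UR = t:(1−t) = 2/3:1/3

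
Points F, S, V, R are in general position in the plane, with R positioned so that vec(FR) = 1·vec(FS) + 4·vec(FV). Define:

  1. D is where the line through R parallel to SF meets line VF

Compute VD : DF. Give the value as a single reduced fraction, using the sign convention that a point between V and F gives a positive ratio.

Work in coordinates with F = (0, 0), S = (1, 0), V = (0, 1), R = (1, 4).
1. D is where the line through R parallel to SF meets line VF ⇒ D = (0, 4)
D = V + t·(F−V) with t = -3, so VD:DF = t:(1−t) = -3:4

VD:DF = -3/4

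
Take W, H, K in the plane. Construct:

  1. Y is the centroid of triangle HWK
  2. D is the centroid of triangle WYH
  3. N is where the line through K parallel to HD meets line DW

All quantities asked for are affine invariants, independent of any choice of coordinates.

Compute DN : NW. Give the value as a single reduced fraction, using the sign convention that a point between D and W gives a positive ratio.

Set W = (0, 0), H = (1, 0), K = (0, 1); any affine frame gives the same invariant.
1. Y is the centroid of triangle HWK ⇒ Y = (1/3, 1/3)
2. D is the centroid of triangle WYH ⇒ D = (4/9, 1/9)
3. N is where the line through K parallel to HD meets line DW ⇒ N = (20/9, 5/9)
N = D + t·(W−D) with t = -4, so DN:NW = t:(1−t) = -4:5

DN:NW = -4/5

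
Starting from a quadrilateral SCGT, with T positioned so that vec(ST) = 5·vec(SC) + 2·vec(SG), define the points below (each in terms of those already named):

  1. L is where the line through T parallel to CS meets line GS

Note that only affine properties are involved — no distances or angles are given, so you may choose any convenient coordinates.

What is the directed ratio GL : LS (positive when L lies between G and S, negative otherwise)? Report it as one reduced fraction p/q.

Set S = (0, 0), C = (1, 0), G = (0, 1), T = (5, 2); any affine frame gives the same invariant.
1. L is where the line through T parallel to CS meets line GS ⇒ L = (0, 2)
L = G + t·(S−G) with t = -1, so GL:LS = t:(1−t) = -1:2

GL:LS = -1/2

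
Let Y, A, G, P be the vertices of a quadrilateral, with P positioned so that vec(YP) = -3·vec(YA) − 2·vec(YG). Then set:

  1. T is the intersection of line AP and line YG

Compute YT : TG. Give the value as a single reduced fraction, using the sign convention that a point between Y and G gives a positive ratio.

YT:TG = -1/3

Choose coordinates Y = (0, 0), A = (1, 0), G = (0, 1), P = (-3, -2).
1. T is the intersection of line AP and line YG ⇒ T = (0, -1/2)
T = Y + t·(G−Y) with t = -1/2, so YT:TG = t:(1−t) = -1/2:3/2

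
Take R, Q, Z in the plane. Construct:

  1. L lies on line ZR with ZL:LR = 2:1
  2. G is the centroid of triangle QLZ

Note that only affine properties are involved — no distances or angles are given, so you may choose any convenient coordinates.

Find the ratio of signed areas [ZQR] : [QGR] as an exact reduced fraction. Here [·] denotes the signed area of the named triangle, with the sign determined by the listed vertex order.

[ZQR]:[QGR] = -9/4

Choose coordinates R = (0, 0), Q = (1, 0), Z = (0, 1).
1. L lies on line ZR with ZL:LR = 2:1 ⇒ L = (0, 1/3)
2. G is the centroid of triangle QLZ ⇒ G = (1/3, 4/9)
2·[ZQR] = -1, 2·[QGR] = 4/9
[ZQR]:[QGR] = -1:4/9 = -9/4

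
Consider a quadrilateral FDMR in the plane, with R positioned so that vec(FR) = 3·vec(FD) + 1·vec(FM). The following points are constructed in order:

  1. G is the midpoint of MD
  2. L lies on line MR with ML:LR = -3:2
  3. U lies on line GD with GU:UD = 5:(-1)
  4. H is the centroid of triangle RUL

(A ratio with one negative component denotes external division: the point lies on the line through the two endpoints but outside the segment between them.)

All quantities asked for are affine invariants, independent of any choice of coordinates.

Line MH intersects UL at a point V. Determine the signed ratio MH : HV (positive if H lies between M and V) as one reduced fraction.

MH:HV = 7/2

Set F = (0, 0), D = (1, 0), M = (0, 1), R = (3, 1); any affine frame gives the same invariant.
1. G is the midpoint of MD ⇒ G = (1/2, 1/2)
2. L lies on line MR with ML:LR = -3:2 ⇒ L = (9, 1)
3. U lies on line GD with GU:UD = 5:(-1) ⇒ U = (9/8, -1/8)
4. H is the centroid of triangle RUL ⇒ H = (35/8, 5/8)
line MH meets UL at V = (45/8, 29/56)
H = M + t·(V−M) with t = 7/9, so MH:HV = 7/9:2/9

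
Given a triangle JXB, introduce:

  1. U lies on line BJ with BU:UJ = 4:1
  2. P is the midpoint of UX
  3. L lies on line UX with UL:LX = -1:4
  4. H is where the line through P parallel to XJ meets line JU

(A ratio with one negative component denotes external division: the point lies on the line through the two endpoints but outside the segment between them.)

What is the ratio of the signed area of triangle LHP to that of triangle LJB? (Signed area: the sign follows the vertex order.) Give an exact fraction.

[LHP]:[LJB] = 1/4

Work in coordinates with J = (0, 0), X = (1, 0), B = (0, 1).
1. U lies on line BJ with BU:UJ = 4:1 ⇒ U = (0, 1/5)
2. P is the midpoint of UX ⇒ P = (1/2, 1/10)
3. L lies on line UX with UL:LX = -1:4 ⇒ L = (-1/3, 4/15)
4. H is where the line through P parallel to XJ meets line JU ⇒ H = (0, 1/10)
2·[LHP] = 1/12, 2·[LJB] = 1/3
[LHP]:[LJB] = 1/12:1/3 = 1/4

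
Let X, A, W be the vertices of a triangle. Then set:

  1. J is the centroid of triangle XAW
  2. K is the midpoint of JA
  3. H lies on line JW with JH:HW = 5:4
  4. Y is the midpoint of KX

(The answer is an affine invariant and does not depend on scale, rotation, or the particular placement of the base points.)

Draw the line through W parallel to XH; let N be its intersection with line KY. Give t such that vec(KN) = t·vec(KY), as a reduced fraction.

Work in coordinates with X = (0, 0), A = (1, 0), W = (0, 1).
1. J is the centroid of triangle XAW ⇒ J = (1/3, 1/3)
2. K is the midpoint of JA ⇒ K = (2/3, 1/6)
3. H lies on line JW with JH:HW = 5:4 ⇒ H = (4/27, 19/27)
4. Y is the midpoint of KX ⇒ Y = (1/3, 1/12)
through W parallel to XH: direction (4/27, 19/27); meets KY at N = (-2/9, -1/18)
N = K + t·(Y−K) with t = 8/3

t = 8/3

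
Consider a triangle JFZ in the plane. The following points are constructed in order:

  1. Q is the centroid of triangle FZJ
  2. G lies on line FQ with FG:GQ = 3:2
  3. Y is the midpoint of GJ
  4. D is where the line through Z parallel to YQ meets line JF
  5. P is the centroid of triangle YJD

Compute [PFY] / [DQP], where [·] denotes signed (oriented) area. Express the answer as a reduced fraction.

Assign J = (0, 0), F = (1, 0), Z = (0, 1) — the answer is frame-independent, so this choice is without loss of generality.
1. Q is the centroid of triangle FZJ ⇒ Q = (1/3, 1/3)
2. G lies on line FQ with FG:GQ = 3:2 ⇒ G = (3/5, 1/5)
3. Y is the midpoint of GJ ⇒ Y = (3/10, 1/10)
4. D is where the line through Z parallel to YQ meets line JF ⇒ D = (-1/7, 0)
5. P is the centroid of triangle YJD ⇒ P = (11/210, 1/30)
2·[PFY] = 1/14, 2·[DQP] = -31/630
[PFY]:[DQP] = 1/14:-31/630 = -45/31

[PFY]:[DQP] = -45/31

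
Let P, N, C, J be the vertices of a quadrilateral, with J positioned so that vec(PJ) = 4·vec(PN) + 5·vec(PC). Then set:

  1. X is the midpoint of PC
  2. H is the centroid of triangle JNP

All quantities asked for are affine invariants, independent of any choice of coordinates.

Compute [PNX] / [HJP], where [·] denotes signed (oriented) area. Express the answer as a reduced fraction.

Work in coordinates with P = (0, 0), N = (1, 0), C = (0, 1), J = (4, 5).
1. X is the midpoint of PC ⇒ X = (0, 1/2)
2. H is the centroid of triangle JNP ⇒ H = (5/3, 5/3)
2·[PNX] = 1/2, 2·[HJP] = 5/3
[PNX]:[HJP] = 1/2:5/3 = 3/10

[PNX]:[HJP] = 3/10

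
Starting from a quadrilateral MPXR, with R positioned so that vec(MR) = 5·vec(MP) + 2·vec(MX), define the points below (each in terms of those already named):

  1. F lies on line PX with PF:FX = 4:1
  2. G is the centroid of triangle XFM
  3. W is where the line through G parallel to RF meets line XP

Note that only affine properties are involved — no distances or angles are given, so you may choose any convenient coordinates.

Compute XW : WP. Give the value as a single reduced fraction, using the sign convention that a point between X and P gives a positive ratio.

Choose coordinates M = (0, 0), P = (1, 0), X = (0, 1), R = (5, 2).
1. F lies on line PX with PF:FX = 4:1 ⇒ F = (1/5, 4/5)
2. G is the centroid of triangle XFM ⇒ G = (1/15, 3/5)
3. W is where the line through G parallel to RF meets line XP ⇒ W = (1/3, 2/3)
W = X + t·(P−X) with t = 1/3, so XW:WP = t:(1−t) = 1/3:2/3

XW:WP = 1/2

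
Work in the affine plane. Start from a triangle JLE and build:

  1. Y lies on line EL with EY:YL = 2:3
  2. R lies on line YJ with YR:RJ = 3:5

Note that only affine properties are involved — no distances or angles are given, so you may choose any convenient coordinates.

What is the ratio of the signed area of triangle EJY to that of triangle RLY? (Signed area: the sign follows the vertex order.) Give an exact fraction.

Work in coordinates with J = (0, 0), L = (1, 0), E = (0, 1).
1. Y lies on line EL with EY:YL = 2:3 ⇒ Y = (2/5, 3/5)
2. R lies on line YJ with YR:RJ = 3:5 ⇒ R = (1/4, 3/8)
2·[EJY] = 2/5, 2·[RLY] = 9/40
[EJY]:[RLY] = 2/5:9/40 = 16/9

[EJY]:[RLY] = 16/9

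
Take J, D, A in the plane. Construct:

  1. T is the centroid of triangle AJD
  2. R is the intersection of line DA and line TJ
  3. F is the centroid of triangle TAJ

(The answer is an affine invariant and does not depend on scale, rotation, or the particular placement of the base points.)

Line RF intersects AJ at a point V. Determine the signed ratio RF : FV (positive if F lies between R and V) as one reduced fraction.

Set J = (0, 0), D = (1, 0), A = (0, 1); any affine frame gives the same invariant.
1. T is the centroid of triangle AJD ⇒ T = (1/3, 1/3)
2. R is the intersection of line DA and line TJ ⇒ R = (1/2, 1/2)
3. F is the centroid of triangle TAJ ⇒ F = (1/9, 4/9)
line RF meets AJ at V = (0, 3/7)
F = R + t·(V−R) with t = 7/9, so RF:FV = 7/9:2/9

RF:FV = 7/2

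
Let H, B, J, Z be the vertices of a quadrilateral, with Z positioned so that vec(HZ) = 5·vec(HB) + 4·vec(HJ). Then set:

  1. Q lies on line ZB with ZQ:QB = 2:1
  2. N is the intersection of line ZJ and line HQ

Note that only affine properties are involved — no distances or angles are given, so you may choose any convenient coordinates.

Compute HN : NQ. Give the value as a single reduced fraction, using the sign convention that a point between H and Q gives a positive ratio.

HN:NQ = -15/16

Choose coordinates H = (0, 0), B = (1, 0), J = (0, 1), Z = (5, 4).
1. Q lies on line ZB with ZQ:QB = 2:1 ⇒ Q = (7/3, 4/3)
2. N is the intersection of line ZJ and line HQ ⇒ N = (-35, -20)
N = H + t·(Q−H) with t = -15, so HN:NQ = t:(1−t) = -15:16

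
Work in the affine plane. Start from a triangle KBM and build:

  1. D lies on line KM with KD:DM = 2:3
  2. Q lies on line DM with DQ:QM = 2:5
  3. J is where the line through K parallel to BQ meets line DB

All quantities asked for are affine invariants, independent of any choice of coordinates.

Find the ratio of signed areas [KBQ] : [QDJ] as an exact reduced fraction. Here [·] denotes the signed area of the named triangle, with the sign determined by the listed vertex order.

Assign K = (0, 0), B = (1, 0), M = (0, 1) — the answer is frame-independent, so this choice is without loss of generality.
1. D lies on line KM with KD:DM = 2:3 ⇒ D = (0, 2/5)
2. Q lies on line DM with DQ:QM = 2:5 ⇒ Q = (0, 4/7)
3. J is where the line through K parallel to BQ meets line DB ⇒ J = (-7/3, 4/3)
2·[KBQ] = 4/7, 2·[QDJ] = -2/5
[KBQ]:[QDJ] = 4/7:-2/5 = -10/7

[KBQ]:[QDJ] = -10/7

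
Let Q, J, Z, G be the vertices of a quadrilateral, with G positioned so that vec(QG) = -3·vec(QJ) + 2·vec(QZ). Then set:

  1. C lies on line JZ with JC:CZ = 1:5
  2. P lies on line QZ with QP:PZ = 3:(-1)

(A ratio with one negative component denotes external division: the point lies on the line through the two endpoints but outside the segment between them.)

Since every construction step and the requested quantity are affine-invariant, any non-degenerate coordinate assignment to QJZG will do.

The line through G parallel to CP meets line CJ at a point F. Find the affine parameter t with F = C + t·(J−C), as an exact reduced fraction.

t = -43

Choose coordinates Q = (0, 0), J = (1, 0), Z = (0, 1), G = (-3, 2).
1. C lies on line JZ with JC:CZ = 1:5 ⇒ C = (5/6, 1/6)
2. P lies on line QZ with QP:PZ = 3:(-1) ⇒ P = (0, 3/2)
through G parallel to CP: direction (-5/6, 4/3); meets CJ at F = (-19/3, 22/3)
F = C + t·(J−C) with t = -43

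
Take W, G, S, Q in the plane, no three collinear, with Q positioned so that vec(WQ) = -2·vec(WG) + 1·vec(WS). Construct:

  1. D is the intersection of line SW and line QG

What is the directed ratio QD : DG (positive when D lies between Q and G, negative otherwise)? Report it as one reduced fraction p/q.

Assign W = (0, 0), G = (1, 0), S = (0, 1), Q = (-2, 1) — the answer is frame-independent, so this choice is without loss of generality.
1. D is the intersection of line SW and line QG ⇒ D = (0, 1/3)
D = Q + t·(G−Q) with t = 2/3, so QD:DG = t:(1−t) = 2/3:1/3

QD:DG = 2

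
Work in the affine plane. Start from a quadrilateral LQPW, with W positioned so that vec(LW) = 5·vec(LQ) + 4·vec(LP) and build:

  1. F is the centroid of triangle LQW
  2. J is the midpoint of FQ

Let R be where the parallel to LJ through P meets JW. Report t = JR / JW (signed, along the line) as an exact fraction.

Choose coordinates L = (0, 0), Q = (1, 0), P = (0, 1), W = (5, 4).
1. F is the centroid of triangle LQW ⇒ F = (2, 4/3)
2. J is the midpoint of FQ ⇒ J = (3/2, 2/3)
through P parallel to LJ: direction (3/2, 2/3); meets JW at R = (111/32, 61/24)
R = J + t·(W−J) with t = 9/16

t = 9/16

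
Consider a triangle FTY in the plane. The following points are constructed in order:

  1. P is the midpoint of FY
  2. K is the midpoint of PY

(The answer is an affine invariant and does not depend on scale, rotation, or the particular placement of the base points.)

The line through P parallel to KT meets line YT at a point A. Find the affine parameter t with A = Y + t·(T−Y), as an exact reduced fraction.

Assign F = (0, 0), T = (1, 0), Y = (0, 1) — the answer is frame-independent, so this choice is without loss of generality.
1. P is the midpoint of FY ⇒ P = (0, 1/2)
2. K is the midpoint of PY ⇒ K = (0, 3/4)
through P parallel to KT: direction (1, -3/4); meets YT at A = (2, -1)
A = Y + t·(T−Y) with t = 2

t = 2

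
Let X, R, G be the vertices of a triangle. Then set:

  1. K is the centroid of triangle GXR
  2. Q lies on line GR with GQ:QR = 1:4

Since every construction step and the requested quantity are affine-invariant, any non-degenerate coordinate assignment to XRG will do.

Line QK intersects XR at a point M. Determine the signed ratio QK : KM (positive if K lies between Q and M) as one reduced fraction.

Work in coordinates with X = (0, 0), R = (1, 0), G = (0, 1).
1. K is the centroid of triangle GXR ⇒ K = (1/3, 1/3)
2. Q lies on line GR with GQ:QR = 1:4 ⇒ Q = (1/5, 4/5)
line QK meets XR at M = (3/7, 0)
K = Q + t·(M−Q) with t = 7/12, so QK:KM = 7/12:5/12

QK:KM = 7/5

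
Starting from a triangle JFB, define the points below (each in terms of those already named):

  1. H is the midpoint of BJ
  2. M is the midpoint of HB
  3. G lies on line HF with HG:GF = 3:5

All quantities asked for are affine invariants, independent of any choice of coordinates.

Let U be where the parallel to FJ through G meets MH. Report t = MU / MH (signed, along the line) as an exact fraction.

t = 7/4

Choose coordinates J = (0, 0), F = (1, 0), B = (0, 1).
1. H is the midpoint of BJ ⇒ H = (0, 1/2)
2. M is the midpoint of HB ⇒ M = (0, 3/4)
3. G lies on line HF with HG:GF = 3:5 ⇒ G = (3/8, 5/16)
through G parallel to FJ: direction (-1, 0); meets MH at U = (0, 5/16)
U = M + t·(H−M) with t = 7/4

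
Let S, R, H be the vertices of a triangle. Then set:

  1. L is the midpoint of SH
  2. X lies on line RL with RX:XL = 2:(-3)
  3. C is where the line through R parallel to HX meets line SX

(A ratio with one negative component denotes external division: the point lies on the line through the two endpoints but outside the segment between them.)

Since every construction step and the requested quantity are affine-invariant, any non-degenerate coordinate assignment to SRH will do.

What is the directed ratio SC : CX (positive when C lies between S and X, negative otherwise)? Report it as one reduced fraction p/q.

Work in coordinates with S = (0, 0), R = (1, 0), H = (0, 1).
1. L is the midpoint of SH ⇒ L = (0, 1/2)
2. X lies on line RL with RX:XL = 2:(-3) ⇒ X = (3, -1)
3. C is where the line through R parallel to HX meets line SX ⇒ C = (2, -2/3)
C = S + t·(X−S) with t = 2/3, so SC:CX = t:(1−t) = 2/3:1/3

SC:CX = 2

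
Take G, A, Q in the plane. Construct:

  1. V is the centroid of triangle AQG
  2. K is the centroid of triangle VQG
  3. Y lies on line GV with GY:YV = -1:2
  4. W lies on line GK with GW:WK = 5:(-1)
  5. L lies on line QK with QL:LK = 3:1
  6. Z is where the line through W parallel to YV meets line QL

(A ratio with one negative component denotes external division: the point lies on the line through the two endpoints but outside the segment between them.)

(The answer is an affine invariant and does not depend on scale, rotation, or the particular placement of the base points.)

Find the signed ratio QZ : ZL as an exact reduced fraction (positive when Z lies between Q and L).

QZ:ZL = -7

Assign G = (0, 0), A = (1, 0), Q = (0, 1) — the answer is frame-independent, so this choice is without loss of generality.
1. V is the centroid of triangle AQG ⇒ V = (1/3, 1/3)
2. K is the centroid of triangle VQG ⇒ K = (1/9, 4/9)
3. Y lies on line GV with GY:YV = -1:2 ⇒ Y = (-1/3, -1/3)
4. W lies on line GK with GW:WK = 5:(-1) ⇒ W = (5/36, 5/9)
5. L lies on line QK with QL:LK = 3:1 ⇒ L = (1/12, 7/12)
6. Z is where the line through W parallel to YV meets line QL ⇒ Z = (7/72, 37/72)
Z = Q + t·(L−Q) with t = 7/6, so QZ:ZL = t:(1−t) = 7/6:-1/6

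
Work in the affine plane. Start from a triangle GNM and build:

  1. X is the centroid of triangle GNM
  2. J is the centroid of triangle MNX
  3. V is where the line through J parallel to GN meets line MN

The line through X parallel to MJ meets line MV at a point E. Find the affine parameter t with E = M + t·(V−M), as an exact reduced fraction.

t = -9/5

Choose coordinates G = (0, 0), N = (1, 0), M = (0, 1).
1. X is the centroid of triangle GNM ⇒ X = (1/3, 1/3)
2. J is the centroid of triangle MNX ⇒ J = (4/9, 4/9)
3. V is where the line through J parallel to GN meets line MN ⇒ V = (5/9, 4/9)
through X parallel to MJ: direction (4/9, -5/9); meets MV at E = (-1, 2)
E = M + t·(V−M) with t = -9/5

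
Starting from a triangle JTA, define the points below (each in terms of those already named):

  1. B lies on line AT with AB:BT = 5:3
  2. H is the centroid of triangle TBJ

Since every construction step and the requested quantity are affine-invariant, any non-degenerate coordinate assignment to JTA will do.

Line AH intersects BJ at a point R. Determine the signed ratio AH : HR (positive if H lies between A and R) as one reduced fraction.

AH:HR = -6

Set J = (0, 0), T = (1, 0), A = (0, 1); any affine frame gives the same invariant.
1. B lies on line AT with AB:BT = 5:3 ⇒ B = (5/8, 3/8)
2. H is the centroid of triangle TBJ ⇒ H = (13/24, 1/8)
line AH meets BJ at R = (65/144, 13/48)
H = A + t·(R−A) with t = 6/5, so AH:HR = 6/5:-1/5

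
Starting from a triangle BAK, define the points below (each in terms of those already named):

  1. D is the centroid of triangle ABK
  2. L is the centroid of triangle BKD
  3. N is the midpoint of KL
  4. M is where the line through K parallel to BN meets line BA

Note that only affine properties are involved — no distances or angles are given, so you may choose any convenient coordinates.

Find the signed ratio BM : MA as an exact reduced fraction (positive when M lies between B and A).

Assign B = (0, 0), A = (1, 0), K = (0, 1) — the answer is frame-independent, so this choice is without loss of generality.
1. D is the centroid of triangle ABK ⇒ D = (1/3, 1/3)
2. L is the centroid of triangle BKD ⇒ L = (1/9, 4/9)
3. N is the midpoint of KL ⇒ N = (1/18, 13/18)
4. M is where the line through K parallel to BN meets line BA ⇒ M = (-1/13, 0)
M = B + t·(A−B) with t = -1/13, so BM:MA = t:(1−t) = -1/13:14/13

BM:MA = -1/14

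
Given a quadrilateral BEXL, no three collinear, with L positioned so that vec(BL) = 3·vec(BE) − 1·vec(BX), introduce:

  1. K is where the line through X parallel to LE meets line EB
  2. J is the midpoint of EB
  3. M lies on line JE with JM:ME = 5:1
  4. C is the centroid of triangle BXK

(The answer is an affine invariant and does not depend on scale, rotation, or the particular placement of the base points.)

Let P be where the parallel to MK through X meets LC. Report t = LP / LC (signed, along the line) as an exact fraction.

Choose coordinates B = (0, 0), E = (1, 0), X = (0, 1), L = (3, -1).
1. K is where the line through X parallel to LE meets line EB ⇒ K = (2, 0)
2. J is the midpoint of EB ⇒ J = (1/2, 0)
3. M lies on line JE with JM:ME = 5:1 ⇒ M = (11/12, 0)
4. C is the centroid of triangle BXK ⇒ C = (2/3, 1/3)
through X parallel to MK: direction (13/12, 0); meets LC at P = (-1/2, 1)
P = L + t·(C−L) with t = 3/2

t = 3/2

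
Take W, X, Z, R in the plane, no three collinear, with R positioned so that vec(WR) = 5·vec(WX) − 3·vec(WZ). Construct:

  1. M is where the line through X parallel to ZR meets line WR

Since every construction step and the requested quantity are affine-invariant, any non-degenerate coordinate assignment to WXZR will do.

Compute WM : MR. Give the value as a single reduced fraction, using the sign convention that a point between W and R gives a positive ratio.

Assign W = (0, 0), X = (1, 0), Z = (0, 1), R = (5, -3) — the answer is frame-independent, so this choice is without loss of generality.
1. M is where the line through X parallel to ZR meets line WR ⇒ M = (4, -12/5)
M = W + t·(R−W) with t = 4/5, so WM:MR = t:(1−t) = 4/5:1/5

WM:MR = 4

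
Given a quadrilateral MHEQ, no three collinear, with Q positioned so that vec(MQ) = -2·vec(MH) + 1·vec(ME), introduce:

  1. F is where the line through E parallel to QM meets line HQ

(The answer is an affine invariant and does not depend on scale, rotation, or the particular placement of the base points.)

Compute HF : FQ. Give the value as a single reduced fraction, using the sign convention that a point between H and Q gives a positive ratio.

Work in coordinates with M = (0, 0), H = (1, 0), E = (0, 1), Q = (-2, 1).
1. F is where the line through E parallel to QM meets line HQ ⇒ F = (4, -1)
F = H + t·(Q−H) with t = -1, so HF:FQ = t:(1−t) = -1:2

HF:FQ = -1/2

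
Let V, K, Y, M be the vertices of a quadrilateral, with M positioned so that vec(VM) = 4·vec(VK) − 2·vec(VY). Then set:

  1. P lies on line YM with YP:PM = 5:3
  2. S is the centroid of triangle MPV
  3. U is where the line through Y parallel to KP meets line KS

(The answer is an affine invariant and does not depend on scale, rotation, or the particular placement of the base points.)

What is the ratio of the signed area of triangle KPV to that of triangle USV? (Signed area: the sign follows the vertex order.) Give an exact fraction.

Work in coordinates with V = (0, 0), K = (1, 0), Y = (0, 1), M = (4, -2).
1. P lies on line YM with YP:PM = 5:3 ⇒ P = (5/2, -7/8)
2. S is the centroid of triangle MPV ⇒ S = (13/6, -23/24)
3. U is where the line through Y parallel to KP meets line KS ⇒ U = (-3/4, 23/16)
2·[KPV] = -7/8, 2·[USV] = -115/48
[KPV]:[USV] = -7/8:-115/48 = 42/115

[KPV]:[USV] = 42/115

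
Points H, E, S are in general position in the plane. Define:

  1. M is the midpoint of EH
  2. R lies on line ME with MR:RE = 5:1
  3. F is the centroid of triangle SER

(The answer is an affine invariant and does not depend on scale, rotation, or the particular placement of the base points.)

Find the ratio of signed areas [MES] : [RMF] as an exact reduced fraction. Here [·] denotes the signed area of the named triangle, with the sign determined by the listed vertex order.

[MES]:[RMF] = -18/5

Set H = (0, 0), E = (1, 0), S = (0, 1); any affine frame gives the same invariant.
1. M is the midpoint of EH ⇒ M = (1/2, 0)
2. R lies on line ME with MR:RE = 5:1 ⇒ R = (11/12, 0)
3. F is the centroid of triangle SER ⇒ F = (23/36, 1/3)
2·[MES] = 1/2, 2·[RMF] = -5/36
[MES]:[RMF] = 1/2:-5/36 = -18/5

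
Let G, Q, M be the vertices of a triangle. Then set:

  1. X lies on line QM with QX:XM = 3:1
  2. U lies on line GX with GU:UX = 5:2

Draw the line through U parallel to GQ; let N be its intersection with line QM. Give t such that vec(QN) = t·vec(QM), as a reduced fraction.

Set G = (0, 0), Q = (1, 0), M = (0, 1); any affine frame gives the same invariant.
1. X lies on line QM with QX:XM = 3:1 ⇒ X = (1/4, 3/4)
2. U lies on line GX with GU:UX = 5:2 ⇒ U = (5/28, 15/28)
through U parallel to GQ: direction (1, 0); meets QM at N = (13/28, 15/28)
N = Q + t·(M−Q) with t = 15/28

t = 15/28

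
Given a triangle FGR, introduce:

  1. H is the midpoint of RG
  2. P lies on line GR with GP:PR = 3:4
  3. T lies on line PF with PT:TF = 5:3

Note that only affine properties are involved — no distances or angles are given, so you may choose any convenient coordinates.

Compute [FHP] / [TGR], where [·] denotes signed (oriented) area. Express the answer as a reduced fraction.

Choose coordinates F = (0, 0), G = (1, 0), R = (0, 1).
1. H is the midpoint of RG ⇒ H = (1/2, 1/2)
2. P lies on line GR with GP:PR = 3:4 ⇒ P = (4/7, 3/7)
3. T lies on line PF with PT:TF = 5:3 ⇒ T = (3/14, 9/56)
2·[FHP] = -1/14, 2·[TGR] = 5/8
[FHP]:[TGR] = -1/14:5/8 = -4/35

[FHP]:[TGR] = -4/35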